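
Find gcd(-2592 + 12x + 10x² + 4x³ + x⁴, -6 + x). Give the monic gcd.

Euclidean algorithm in ℚ[x]:
  x⁴ + 4x³ + 10x² + 12x - 2592 = (x³ + 10x² + 70x + 432)(x - 6) + (0)
The last nonzero remainder x - 6 is already monic.

-6 + x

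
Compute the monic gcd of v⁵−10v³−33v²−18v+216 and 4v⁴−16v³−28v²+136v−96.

Apply the Euclidean algorithm:
  v⁵−10v³−33v²−18v+216 = ((1/4)v+1)(4v⁴−16v³−28v²+136v−96) + (13v³−39v²−130v+312)
  4v⁴−16v³−28v²+136v−96 = ((4/13)v−4/13)(13v³−39v²−130v+312) + (0)
Last nonzero remainder: 13v³−39v²−130v+312. Dividing through by 13 gives the monic gcd v³−3v²−10v+24.

v³−3v²−10v+24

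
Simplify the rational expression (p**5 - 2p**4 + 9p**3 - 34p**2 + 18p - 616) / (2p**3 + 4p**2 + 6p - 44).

(p**3 - 6p**2 + 22p - 56)/(2p - 4)

By polynomial division,
  p**5 - 2p**4 + 9p**3 - 34p**2 + 18p - 616 = ((1/2)p**2 - 2p + 7)(2p**3 + 4p**2 + 6p - 44) + (-28p**2 - 112p - 308)
  2p**3 + 4p**2 + 6p - 44 = (-(1/14)p + 1/7)(-28p**2 - 112p - 308) + (0)
Last nonzero remainder: -28p**2 - 112p - 308. Dividing through by -28 gives the monic gcd p**2 + 4p + 11.
Cancel p**2 + 4p + 11 from numerator and denominator to get the reduced form.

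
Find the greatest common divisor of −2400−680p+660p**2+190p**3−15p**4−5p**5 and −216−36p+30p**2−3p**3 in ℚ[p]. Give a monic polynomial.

−12−4p+p**2

Repeated division with remainder:
  −5p**5−15p**4+190p**3+660p**2−680p−2400 = ((5/3)p**2+(65/3)p+400/3)(−3p**3+30p**2−36p−216) + (−2200p**2+8800p+26400)
  −3p**3+30p**2−36p−216 = ((3/2200)p−9/1100)(−2200p**2+8800p+26400) + (0)
Last nonzero remainder: −2200p**2+8800p+26400. Dividing through by −2200 gives the monic gcd p**2−4p−12.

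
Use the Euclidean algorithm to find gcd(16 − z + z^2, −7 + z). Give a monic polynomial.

1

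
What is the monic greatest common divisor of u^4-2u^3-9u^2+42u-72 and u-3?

u-3

By polynomial division,
  u^4-2u^3-9u^2+42u-72 = (u^3+u^2-6u+24)(u-3) + (0)
The last nonzero remainder u-3 is already monic.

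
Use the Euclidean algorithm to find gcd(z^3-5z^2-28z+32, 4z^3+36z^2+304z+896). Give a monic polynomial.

By polynomial division,
  z^3-5z^2-28z+32 = (1/4)(4z^3+36z^2+304z+896) + (-14z^2-104z-192)
  4z^3+36z^2+304z+896 = (-(2/7)z-22/49)(-14z^2-104z-192) + ((9920/49)z+39680/49)
  -14z^2-104z-192 = (-(343/4960)z-147/620)((9920/49)z+39680/49) + (0)
Last nonzero remainder: (9920/49)z+39680/49. Dividing through by 9920/49 gives the monic gcd z+4.

z+4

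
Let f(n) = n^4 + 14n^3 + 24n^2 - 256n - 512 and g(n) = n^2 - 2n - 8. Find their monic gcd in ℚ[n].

Apply the Euclidean algorithm:
  n^4 + 14n^3 + 24n^2 - 256n - 512 = (n^2 + 16n + 64)(n^2 - 2n - 8) + (0)
The last nonzero remainder n^2 - 2n - 8 is already monic.

n^2 - 2n - 8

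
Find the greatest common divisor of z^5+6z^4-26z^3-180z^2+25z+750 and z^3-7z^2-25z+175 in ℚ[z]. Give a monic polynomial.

z^2-25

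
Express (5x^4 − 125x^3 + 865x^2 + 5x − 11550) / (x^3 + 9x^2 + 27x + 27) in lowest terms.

(5x^3 − 140x^2 + 1285x − 3850)/(x^2 + 6x + 9)

By polynomial division,
  5x^4 − 125x^3 + 865x^2 + 5x − 11550 = (5x − 170)(x^3 + 9x^2 + 27x + 27) + (2260x^2 + 4460x − 6960)
  x^3 + 9x^2 + 27x + 27 = ((1/2260)x + 397/127690)(2260x^2 + 4460x − 6960) + ((207025/12769)x + 621075/12769)
  2260x^2 + 4460x − 6960 = ((5771588/41405)x − 5924816/41405)((207025/12769)x + 621075/12769) + (0)
Last nonzero remainder: (207025/12769)x + 621075/12769. Dividing through by 207025/12769 gives the monic gcd x + 3.
Cancel x + 3 from numerator and denominator to get the reduced form.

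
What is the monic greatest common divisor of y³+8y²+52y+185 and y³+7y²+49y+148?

Apply the Euclidean algorithm:
  y³+8y²+52y+185 = (y³+7y²+49y+148) + (y²+3y+37)
  y³+7y²+49y+148 = (y+4)(y²+3y+37) + (0)
The last nonzero remainder y²+3y+37 is already monic.

y²+3y+37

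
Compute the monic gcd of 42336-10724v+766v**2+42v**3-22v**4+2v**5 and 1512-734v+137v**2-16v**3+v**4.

-378+89v-12v**2+v**3

Euclidean algorithm in ℚ[v]:
  2v**5-22v**4+42v**3+766v**2-10724v+42336 = (2v+10)(v**4-16v**3+137v**2-734v+1512) + (-72v**3+864v**2-6408v+27216)
  v**4-16v**3+137v**2-734v+1512 = (-(1/72)v+1/18)(-72v**3+864v**2-6408v+27216) + (0)
Last nonzero remainder: -72v**3+864v**2-6408v+27216. Dividing through by -72 gives the monic gcd v**3-12v**2+89v-378.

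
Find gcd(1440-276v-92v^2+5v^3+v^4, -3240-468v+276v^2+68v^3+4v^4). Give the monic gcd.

Apply the Euclidean algorithm:
  v^4+5v^3-92v^2-276v+1440 = (1/4)(4v^4+68v^3+276v^2-468v-3240) + (-12v^3-161v^2-159v+2250)
  4v^4+68v^3+276v^2-468v-3240 = (-(1/3)v-43/36)(-12v^3-161v^2-159v+2250) + ((1105/36)v^2+(1105/12)v-1105/2)
  -12v^3-161v^2-159v+2250 = (-(432/1105)v-900/221)((1105/36)v^2+(1105/12)v-1105/2) + (0)
Last nonzero remainder: (1105/36)v^2+(1105/12)v-1105/2. Dividing through by 1105/36 gives the monic gcd v^2+3v-18.

-18+3v+v^2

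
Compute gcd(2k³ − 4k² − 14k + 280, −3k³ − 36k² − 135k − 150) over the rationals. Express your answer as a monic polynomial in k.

k + 5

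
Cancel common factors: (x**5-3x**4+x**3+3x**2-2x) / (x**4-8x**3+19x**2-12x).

By polynomial division,
  x**5-3x**4+x**3+3x**2-2x = (x+5)(x**4-8x**3+19x**2-12x) + (22x**3-80x**2+58x)
  x**4-8x**3+19x**2-12x = ((1/22)x-24/121)(22x**3-80x**2+58x) + ((60/121)x**2-(60/121)x)
  22x**3-80x**2+58x = ((1331/30)x-3509/30)((60/121)x**2-(60/121)x) + (0)
Last nonzero remainder: (60/121)x**2-(60/121)x. Dividing through by 60/121 gives the monic gcd x**2-x.
Cancel x**2-x from numerator and denominator to get the reduced form.

(x**3-2x**2-x+2)/(x**2-7x+12)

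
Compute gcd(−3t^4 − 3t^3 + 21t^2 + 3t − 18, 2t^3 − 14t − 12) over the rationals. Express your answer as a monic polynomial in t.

By polynomial division,
  −3t^4 − 3t^3 + 21t^2 + 3t − 18 = (−(3/2)t − 3/2)(2t^3 − 14t − 12) + (−36t − 36)
  2t^3 − 14t − 12 = (−(1/18)t^2 + (1/18)t + 1/3)(−36t − 36) + (0)
Last nonzero remainder: −36t − 36. Dividing through by −36 gives the monic gcd t + 1.

t + 1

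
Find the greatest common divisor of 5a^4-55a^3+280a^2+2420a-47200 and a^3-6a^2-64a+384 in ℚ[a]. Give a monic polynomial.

Apply the Euclidean algorithm:
  5a^4-55a^3+280a^2+2420a-47200 = (5a-25)(a^3-6a^2-64a+384) + (450a^2-1100a-37600)
  a^3-6a^2-64a+384 = ((1/450)a-16/2025)(450a^2-1100a-37600) + ((880/81)a+7040/81)
  450a^2-1100a-37600 = ((3645/88)a-19035/44)((880/81)a+7040/81) + (0)
Last nonzero remainder: (880/81)a+7040/81. Dividing through by 880/81 gives the monic gcd a+8.

a+8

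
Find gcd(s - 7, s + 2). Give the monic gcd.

1

By polynomial division,
  s - 7 = (s + 2) + (-9)
  s + 2 = (-(1/9)s - 2/9)(-9) + (0)
The last nonzero remainder is the constant -9, so the polynomials are coprime and gcd = 1.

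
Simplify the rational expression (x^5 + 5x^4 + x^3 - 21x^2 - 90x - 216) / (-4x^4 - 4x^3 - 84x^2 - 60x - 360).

(-x^3 - 4x^2 + 9x + 36)/(4x^2 + 60)

Repeated division with remainder:
  x^5 + 5x^4 + x^3 - 21x^2 - 90x - 216 = (-(1/4)x - 1)(-4x^4 - 4x^3 - 84x^2 - 60x - 360) + (-24x^3 - 120x^2 - 240x - 576)
  -4x^4 - 4x^3 - 84x^2 - 60x - 360 = ((1/6)x - 2/3)(-24x^3 - 120x^2 - 240x - 576) + (-124x^2 - 124x - 744)
  -24x^3 - 120x^2 - 240x - 576 = ((6/31)x + 24/31)(-124x^2 - 124x - 744) + (0)
Last nonzero remainder: -124x^2 - 124x - 744. Dividing through by -124 gives the monic gcd x^2 + x + 6.
Cancel x^2 + x + 6 from numerator and denominator to get the reduced form.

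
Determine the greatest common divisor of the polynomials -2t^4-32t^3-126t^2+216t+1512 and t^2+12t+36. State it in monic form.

t^2+12t+36

Euclidean algorithm in ℚ[t]:
  -2t^4-32t^3-126t^2+216t+1512 = (-2t^2-8t+42)(t^2+12t+36) + (0)
The last nonzero remainder t^2+12t+36 is already monic.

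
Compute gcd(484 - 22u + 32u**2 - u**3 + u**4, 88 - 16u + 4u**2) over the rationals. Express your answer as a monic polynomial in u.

Apply the Euclidean algorithm:
  u**4 - u**3 + 32u**2 - 22u + 484 = ((1/4)u**2 + (3/4)u + 11/2)(4u**2 - 16u + 88) + (0)
Last nonzero remainder: 4u**2 - 16u + 88. Dividing through by 4 gives the monic gcd u**2 - 4u + 22.

22 - 4u + u**2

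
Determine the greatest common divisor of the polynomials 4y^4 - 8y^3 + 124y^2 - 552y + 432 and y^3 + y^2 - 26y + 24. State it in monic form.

y - 1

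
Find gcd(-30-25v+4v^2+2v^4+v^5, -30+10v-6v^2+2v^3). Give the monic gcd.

5+v^2

Repeated division with remainder:
  v^5+2v^4+4v^2-25v-30 = ((1/2)v^2+(5/2)v+5)(2v^3-6v^2+10v-30) + (24v^2+120)
  2v^3-6v^2+10v-30 = ((1/12)v-1/4)(24v^2+120) + (0)
Last nonzero remainder: 24v^2+120. Dividing through by 24 gives the monic gcd v^2+5.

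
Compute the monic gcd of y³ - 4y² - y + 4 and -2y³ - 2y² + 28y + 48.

y - 4

Euclidean algorithm in ℚ[y]:
  y³ - 4y² - y + 4 = (-1/2)(-2y³ - 2y² + 28y + 48) + (-5y² + 13y + 28)
  -2y³ - 2y² + 28y + 48 = ((2/5)y + 36/25)(-5y² + 13y + 28) + (-(48/25)y + 192/25)
  -5y² + 13y + 28 = ((125/48)y + 175/48)(-(48/25)y + 192/25) + (0)
Last nonzero remainder: -(48/25)y + 192/25. Dividing through by -48/25 gives the monic gcd y - 4.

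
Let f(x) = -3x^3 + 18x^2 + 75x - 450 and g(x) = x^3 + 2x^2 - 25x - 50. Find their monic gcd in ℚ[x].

Apply the Euclidean algorithm:
  -3x^3 + 18x^2 + 75x - 450 = (-3)(x^3 + 2x^2 - 25x - 50) + (24x^2 - 600)
  x^3 + 2x^2 - 25x - 50 = ((1/24)x + 1/12)(24x^2 - 600) + (0)
Last nonzero remainder: 24x^2 - 600. Dividing through by 24 gives the monic gcd x^2 - 25.

x^2 - 25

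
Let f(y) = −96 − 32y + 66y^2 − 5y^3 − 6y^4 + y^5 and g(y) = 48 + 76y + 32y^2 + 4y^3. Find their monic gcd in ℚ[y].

Euclidean algorithm in ℚ[y]:
  y^5 − 6y^4 − 5y^3 + 66y^2 − 32y − 96 = ((1/4)y^2 − (7/2)y + 22)(4y^3 + 32y^2 + 76y + 48) + (−384y^2 − 1536y − 1152)
  4y^3 + 32y^2 + 76y + 48 = (−(1/96)y − 1/24)(−384y^2 − 1536y − 1152) + (0)
Last nonzero remainder: −384y^2 − 1536y − 1152. Dividing through by −384 gives the monic gcd y^2 + 4y + 3.

3 + 4y + y^2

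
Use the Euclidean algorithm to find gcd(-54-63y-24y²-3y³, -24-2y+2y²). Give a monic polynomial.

3+y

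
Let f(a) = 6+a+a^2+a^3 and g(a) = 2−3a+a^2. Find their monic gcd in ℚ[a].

Apply the Euclidean algorithm:
  a^3+a^2+a+6 = (a+4)(a^2−3a+2) + (11a−2)
  a^2−3a+2 = ((1/11)a−31/121)(11a−2) + (180/121)
  11a−2 = ((1331/180)a−121/90)(180/121) + (0)
The last nonzero remainder is the constant 180/121, so the polynomials are coprime and gcd = 1.

1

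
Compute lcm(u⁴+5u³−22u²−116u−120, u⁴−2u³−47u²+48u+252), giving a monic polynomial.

Repeated division with remainder:
  u⁴+5u³−22u²−116u−120 = (u⁴−2u³−47u²+48u+252) + (7u³+25u²−164u−372)
  u⁴−2u³−47u²+48u+252 = ((1/7)u−39/49)(7u³+25u²−164u−372) + (−(180/49)u²−(1440/49)u−2160/49)
  7u³+25u²−164u−372 = (−(343/180)u+1519/180)(−(180/49)u²−(1440/49)u−2160/49) + (0)
Last nonzero remainder: −(180/49)u²−(1440/49)u−2160/49. Dividing through by −180/49 gives the monic gcd u²+8u+12.
Then lcm(f, g) = f·g / gcd(f, g); expanding and making the result monic gives the answer.

u⁶−5u⁵−51u⁴+209u³+578u²−1236u−2520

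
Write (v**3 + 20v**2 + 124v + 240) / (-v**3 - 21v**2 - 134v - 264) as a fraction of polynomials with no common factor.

Euclidean algorithm in ℚ[v]:
  v**3 + 20v**2 + 124v + 240 = (-1)(-v**3 - 21v**2 - 134v - 264) + (-v**2 - 10v - 24)
  -v**3 - 21v**2 - 134v - 264 = (v + 11)(-v**2 - 10v - 24) + (0)
Last nonzero remainder: -v**2 - 10v - 24. Dividing through by -1 gives the monic gcd v**2 + 10v + 24.
Cancel v**2 + 10v + 24 from numerator and denominator to get the reduced form.

(-v - 10)/(v + 11)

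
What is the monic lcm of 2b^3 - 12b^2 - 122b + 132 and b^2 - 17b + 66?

Euclidean algorithm in ℚ[b]:
  2b^3 - 12b^2 - 122b + 132 = (2b + 22)(b^2 - 17b + 66) + (120b - 1320)
  b^2 - 17b + 66 = ((1/120)b - 1/20)(120b - 1320) + (0)
Last nonzero remainder: 120b - 1320. Dividing through by 120 gives the monic gcd b - 11.
Then lcm(f, g) = f·g / gcd(f, g); expanding and making the result monic gives the answer.

b^4 - 12b^3 - 25b^2 + 432b - 396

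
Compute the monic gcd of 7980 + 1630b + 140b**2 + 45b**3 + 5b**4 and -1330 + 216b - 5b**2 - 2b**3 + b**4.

Repeated division with remainder:
  5b**4 + 45b**3 + 140b**2 + 1630b + 7980 = (5)(b**4 - 2b**3 - 5b**2 + 216b - 1330) + (55b**3 + 165b**2 + 550b + 14630)
  b**4 - 2b**3 - 5b**2 + 216b - 1330 = ((1/55)b - 1/11)(55b**3 + 165b**2 + 550b + 14630) + (0)
Last nonzero remainder: 55b**3 + 165b**2 + 550b + 14630. Dividing through by 55 gives the monic gcd b**3 + 3b**2 + 10b + 266.

266 + 10b + 3b**2 + b**3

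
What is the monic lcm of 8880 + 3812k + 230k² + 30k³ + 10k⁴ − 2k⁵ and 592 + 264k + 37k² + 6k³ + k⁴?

Euclidean algorithm in ℚ[k]:
  −2k⁵ + 10k⁴ + 30k³ + 230k² + 3812k + 8880 = (−2k + 22)(k⁴ + 6k³ + 37k² + 264k + 592) + (−28k³ − 56k² − 812k − 4144)
  k⁴ + 6k³ + 37k² + 264k + 592 = (−(1/28)k − 1/7)(−28k³ − 56k² − 812k − 4144) + (0)
Last nonzero remainder: −28k³ − 56k² − 812k − 4144. Dividing through by −28 gives the monic gcd k³ + 2k² + 29k + 148.
Then lcm(f, g) = f·g / gcd(f, g); expanding and making the result monic gives the answer.

−17760 − 12064k − 2366k² − 175k³ − 35k⁴ − k⁵ + k⁶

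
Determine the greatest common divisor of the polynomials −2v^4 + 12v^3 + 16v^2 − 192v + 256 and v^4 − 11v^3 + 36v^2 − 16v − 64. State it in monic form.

v^2 − 8v + 16

By polynomial division,
  −2v^4 + 12v^3 + 16v^2 − 192v + 256 = (−2)(v^4 − 11v^3 + 36v^2 − 16v − 64) + (−10v^3 + 88v^2 − 224v + 128)
  v^4 − 11v^3 + 36v^2 − 16v − 64 = (−(1/10)v + 11/50)(−10v^3 + 88v^2 − 224v + 128) + (−(144/25)v^2 + (1152/25)v − 2304/25)
  −10v^3 + 88v^2 − 224v + 128 = ((125/72)v − 25/18)(−(144/25)v^2 + (1152/25)v − 2304/25) + (0)
Last nonzero remainder: −(144/25)v^2 + (1152/25)v − 2304/25. Dividing through by −144/25 gives the monic gcd v^2 − 8v + 16.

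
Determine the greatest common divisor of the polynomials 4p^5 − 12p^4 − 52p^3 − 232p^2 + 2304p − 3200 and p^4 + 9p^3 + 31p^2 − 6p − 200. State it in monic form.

Euclidean algorithm in ℚ[p]:
  4p^5 − 12p^4 − 52p^3 − 232p^2 + 2304p − 3200 = (4p − 48)(p^4 + 9p^3 + 31p^2 − 6p − 200) + (256p^3 + 1280p^2 + 2816p − 12800)
  p^4 + 9p^3 + 31p^2 − 6p − 200 = ((1/256)p + 1/64)(256p^3 + 1280p^2 + 2816p − 12800) + (0)
Last nonzero remainder: 256p^3 + 1280p^2 + 2816p − 12800. Dividing through by 256 gives the monic gcd p^3 + 5p^2 + 11p − 50.

p^3 + 5p^2 + 11p − 50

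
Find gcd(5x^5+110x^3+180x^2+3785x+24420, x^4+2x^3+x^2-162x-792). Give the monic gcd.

Repeated division with remainder:
  5x^5+110x^3+180x^2+3785x+24420 = (5x-10)(x^4+2x^3+x^2-162x-792) + (125x^3+1000x^2+6125x+16500)
  x^4+2x^3+x^2-162x-792 = ((1/125)x-6/125)(125x^3+1000x^2+6125x+16500) + (0)
Last nonzero remainder: 125x^3+1000x^2+6125x+16500. Dividing through by 125 gives the monic gcd x^3+8x^2+49x+132.

x^3+8x^2+49x+132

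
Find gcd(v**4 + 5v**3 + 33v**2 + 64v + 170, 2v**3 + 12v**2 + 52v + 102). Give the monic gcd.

v**2 + 3v + 17

Euclidean algorithm in ℚ[v]:
  v**4 + 5v**3 + 33v**2 + 64v + 170 = ((1/2)v − 1/2)(2v**3 + 12v**2 + 52v + 102) + (13v**2 + 39v + 221)
  2v**3 + 12v**2 + 52v + 102 = ((2/13)v + 6/13)(13v**2 + 39v + 221) + (0)
Last nonzero remainder: 13v**2 + 39v + 221. Dividing through by 13 gives the monic gcd v**2 + 3v + 17.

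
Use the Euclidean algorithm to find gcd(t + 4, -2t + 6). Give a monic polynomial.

1

Apply the Euclidean algorithm:
  t + 4 = (-1/2)(-2t + 6) + (7)
  -2t + 6 = (-(2/7)t + 6/7)(7) + (0)
The last nonzero remainder is the constant 7, so the polynomials are coprime and gcd = 1.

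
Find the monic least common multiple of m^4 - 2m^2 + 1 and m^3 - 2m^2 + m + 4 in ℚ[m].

m^6 - 3m^5 + 2m^4 + 6m^3 - 7m^2 - 3m + 4

Euclidean algorithm in ℚ[m]:
  m^4 - 2m^2 + 1 = (m + 2)(m^3 - 2m^2 + m + 4) + (m^2 - 6m - 7)
  m^3 - 2m^2 + m + 4 = (m + 4)(m^2 - 6m - 7) + (32m + 32)
  m^2 - 6m - 7 = ((1/32)m - 7/32)(32m + 32) + (0)
Last nonzero remainder: 32m + 32. Dividing through by 32 gives the monic gcd m + 1.
Then lcm(f, g) = f·g / gcd(f, g); expanding and making the result monic gives the answer.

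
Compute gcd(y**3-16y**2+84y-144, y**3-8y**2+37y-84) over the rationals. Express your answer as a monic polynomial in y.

y-4

Repeated division with remainder:
  y**3-16y**2+84y-144 = (y**3-8y**2+37y-84) + (-8y**2+47y-60)
  y**3-8y**2+37y-84 = (-(1/8)y+17/64)(-8y**2+47y-60) + ((1089/64)y-1089/16)
  -8y**2+47y-60 = (-(512/1089)y+320/363)((1089/64)y-1089/16) + (0)
Last nonzero remainder: (1089/64)y-1089/16. Dividing through by 1089/64 gives the monic gcd y-4.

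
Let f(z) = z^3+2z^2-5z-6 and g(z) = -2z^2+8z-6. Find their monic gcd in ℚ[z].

Apply the Euclidean algorithm:
  z^3+2z^2-5z-6 = (-(1/2)z-3)(-2z^2+8z-6) + (16z-24)
  -2z^2+8z-6 = (-(1/8)z+5/16)(16z-24) + (3/2)
  16z-24 = ((32/3)z-16)(3/2) + (0)
The last nonzero remainder is the constant 3/2, so the polynomials are coprime and gcd = 1.

1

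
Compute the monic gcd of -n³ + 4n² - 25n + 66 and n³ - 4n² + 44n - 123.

n - 3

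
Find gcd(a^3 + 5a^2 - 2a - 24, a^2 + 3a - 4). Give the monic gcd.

Euclidean algorithm in ℚ[a]:
  a^3 + 5a^2 - 2a - 24 = (a + 2)(a^2 + 3a - 4) + (-4a - 16)
  a^2 + 3a - 4 = (-(1/4)a + 1/4)(-4a - 16) + (0)
Last nonzero remainder: -4a - 16. Dividing through by -4 gives the monic gcd a + 4.

a + 4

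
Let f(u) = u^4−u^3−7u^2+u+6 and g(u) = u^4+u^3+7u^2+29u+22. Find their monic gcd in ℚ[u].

u^2+3u+2

Euclidean algorithm in ℚ[u]:
  u^4−u^3−7u^2+u+6 = (u^4+u^3+7u^2+29u+22) + (−2u^3−14u^2−28u−16)
  u^4+u^3+7u^2+29u+22 = (−(1/2)u+3)(−2u^3−14u^2−28u−16) + (35u^2+105u+70)
  −2u^3−14u^2−28u−16 = (−(2/35)u−8/35)(35u^2+105u+70) + (0)
Last nonzero remainder: 35u^2+105u+70. Dividing through by 35 gives the monic gcd u^2+3u+2.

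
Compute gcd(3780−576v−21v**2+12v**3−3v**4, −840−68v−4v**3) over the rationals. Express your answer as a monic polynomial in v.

42−5v+v**2

Euclidean algorithm in ℚ[v]:
  −3v**4+12v**3−21v**2−576v+3780 = ((3/4)v−3)(−4v**3−68v−840) + (30v**2−150v+1260)
  −4v**3−68v−840 = (−(2/15)v−2/3)(30v**2−150v+1260) + (0)
Last nonzero remainder: 30v**2−150v+1260. Dividing through by 30 gives the monic gcd v**2−5v+42.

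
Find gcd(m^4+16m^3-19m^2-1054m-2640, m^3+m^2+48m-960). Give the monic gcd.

m-8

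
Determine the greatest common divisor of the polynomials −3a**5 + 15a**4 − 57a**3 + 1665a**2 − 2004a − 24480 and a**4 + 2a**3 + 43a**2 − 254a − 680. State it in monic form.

a**3 + 43a − 340

Apply the Euclidean algorithm:
  −3a**5 + 15a**4 − 57a**3 + 1665a**2 − 2004a − 24480 = (−3a + 21)(a**4 + 2a**3 + 43a**2 − 254a − 680) + (30a**3 + 1290a − 10200)
  a**4 + 2a**3 + 43a**2 − 254a − 680 = ((1/30)a + 1/15)(30a**3 + 1290a − 10200) + (0)
Last nonzero remainder: 30a**3 + 1290a − 10200. Dividing through by 30 gives the monic gcd a**3 + 43a − 340.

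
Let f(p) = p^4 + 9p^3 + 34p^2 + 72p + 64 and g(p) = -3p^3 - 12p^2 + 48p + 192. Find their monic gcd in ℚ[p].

p + 4

Apply the Euclidean algorithm:
  p^4 + 9p^3 + 34p^2 + 72p + 64 = (-(1/3)p - 5/3)(-3p^3 - 12p^2 + 48p + 192) + (30p^2 + 216p + 384)
  -3p^3 - 12p^2 + 48p + 192 = (-(1/10)p + 8/25)(30p^2 + 216p + 384) + ((432/25)p + 1728/25)
  30p^2 + 216p + 384 = ((125/72)p + 50/9)((432/25)p + 1728/25) + (0)
Last nonzero remainder: (432/25)p + 1728/25. Dividing through by 432/25 gives the monic gcd p + 4.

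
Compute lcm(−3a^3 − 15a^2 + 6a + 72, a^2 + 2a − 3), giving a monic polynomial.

Repeated division with remainder:
  −3a^3 − 15a^2 + 6a + 72 = (−3a − 9)(a^2 + 2a − 3) + (15a + 45)
  a^2 + 2a − 3 = ((1/15)a − 1/15)(15a + 45) + (0)
Last nonzero remainder: 15a + 45. Dividing through by 15 gives the monic gcd a + 3.
Then lcm(f, g) = f·g / gcd(f, g); expanding and making the result monic gives the answer.

a^4 + 4a^3 − 7a^2 − 22a + 24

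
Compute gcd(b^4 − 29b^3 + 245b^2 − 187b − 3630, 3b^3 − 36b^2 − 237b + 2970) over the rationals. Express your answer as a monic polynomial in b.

b^2 − 21b + 110

Apply the Euclidean algorithm:
  b^4 − 29b^3 + 245b^2 − 187b − 3630 = ((1/3)b − 17/3)(3b^3 − 36b^2 − 237b + 2970) + (120b^2 − 2520b + 13200)
  3b^3 − 36b^2 − 237b + 2970 = ((1/40)b + 9/40)(120b^2 − 2520b + 13200) + (0)
Last nonzero remainder: 120b^2 − 2520b + 13200. Dividing through by 120 gives the monic gcd b^2 − 21b + 110.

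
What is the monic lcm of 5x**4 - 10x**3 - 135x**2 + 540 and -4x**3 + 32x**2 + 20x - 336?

Repeated division with remainder:
  5x**4 - 10x**3 - 135x**2 + 540 = (-(5/4)x - 15/2)(-4x**3 + 32x**2 + 20x - 336) + (130x**2 - 270x - 1980)
  -4x**3 + 32x**2 + 20x - 336 = (-(2/65)x + 154/845)(130x**2 - 270x - 1980) + ((1400/169)x + 4200/169)
  130x**2 - 270x - 1980 = ((2197/140)x - 5577/70)((1400/169)x + 4200/169) + (0)
Last nonzero remainder: (1400/169)x + 4200/169. Dividing through by 1400/169 gives the monic gcd x + 3.
Then lcm(f, g) = f·g / gcd(f, g); expanding and making the result monic gives the answer.

x**6 - 13x**5 + 23x**4 + 241x**3 - 648x**2 - 1188x + 3024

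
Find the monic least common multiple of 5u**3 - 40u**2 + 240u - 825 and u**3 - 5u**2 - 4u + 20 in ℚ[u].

u**5 - 8u**4 + 44u**3 - 133u**2 - 192u + 660

Euclidean algorithm in ℚ[u]:
  5u**3 - 40u**2 + 240u - 825 = (5)(u**3 - 5u**2 - 4u + 20) + (-15u**2 + 260u - 925)
  u**3 - 5u**2 - 4u + 20 = (-(1/15)u - 37/45)(-15u**2 + 260u - 925) + ((1333/9)u - 6665/9)
  -15u**2 + 260u - 925 = (-(135/1333)u + 1665/1333)((1333/9)u - 6665/9) + (0)
Last nonzero remainder: (1333/9)u - 6665/9. Dividing through by 1333/9 gives the monic gcd u - 5.
Then lcm(f, g) = f·g / gcd(f, g); expanding and making the result monic gives the answer.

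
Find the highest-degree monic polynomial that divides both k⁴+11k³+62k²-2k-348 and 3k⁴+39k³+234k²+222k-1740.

k³+8k²+38k-116

Euclidean algorithm in ℚ[k]:
  k⁴+11k³+62k²-2k-348 = (1/3)(3k⁴+39k³+234k²+222k-1740) + (-2k³-16k²-76k+232)
  3k⁴+39k³+234k²+222k-1740 = (-(3/2)k-15/2)(-2k³-16k²-76k+232) + (0)
Last nonzero remainder: -2k³-16k²-76k+232. Dividing through by -2 gives the monic gcd k³+8k²+38k-116.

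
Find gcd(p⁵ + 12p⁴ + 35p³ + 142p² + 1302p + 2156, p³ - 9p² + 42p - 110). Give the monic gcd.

p² - 4p + 22

Apply the Euclidean algorithm:
  p⁵ + 12p⁴ + 35p³ + 142p² + 1302p + 2156 = (p² + 21p + 182)(p³ - 9p² + 42p - 110) + (1008p² - 4032p + 22176)
  p³ - 9p² + 42p - 110 = ((1/1008)p - 5/1008)(1008p² - 4032p + 22176) + (0)
Last nonzero remainder: 1008p² - 4032p + 22176. Dividing through by 1008 gives the monic gcd p² - 4p + 22.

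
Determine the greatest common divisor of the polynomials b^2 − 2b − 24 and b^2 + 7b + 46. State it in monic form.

1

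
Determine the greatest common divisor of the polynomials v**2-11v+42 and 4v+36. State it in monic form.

1

Repeated division with remainder:
  v**2-11v+42 = ((1/4)v-5)(4v+36) + (222)
  4v+36 = ((2/111)v+6/37)(222) + (0)
The last nonzero remainder is the constant 222, so the polynomials are coprime and gcd = 1.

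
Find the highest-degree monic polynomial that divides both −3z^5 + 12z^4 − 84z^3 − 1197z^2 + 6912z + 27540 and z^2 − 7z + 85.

z^2 − 7z + 85

By polynomial division,
  −3z^5 + 12z^4 − 84z^3 − 1197z^2 + 6912z + 27540 = (−3z^3 − 9z^2 + 108z + 324)(z^2 − 7z + 85) + (0)
The last nonzero remainder z^2 − 7z + 85 is already monic.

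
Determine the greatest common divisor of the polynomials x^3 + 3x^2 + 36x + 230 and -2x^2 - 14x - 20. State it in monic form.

x + 5

Repeated division with remainder:
  x^3 + 3x^2 + 36x + 230 = (-(1/2)x + 2)(-2x^2 - 14x - 20) + (54x + 270)
  -2x^2 - 14x - 20 = (-(1/27)x - 2/27)(54x + 270) + (0)
Last nonzero remainder: 54x + 270. Dividing through by 54 gives the monic gcd x + 5.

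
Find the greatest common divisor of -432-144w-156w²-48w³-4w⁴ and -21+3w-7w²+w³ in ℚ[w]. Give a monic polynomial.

3+w²

Apply the Euclidean algorithm:
  -4w⁴-48w³-156w²-144w-432 = (-4w-76)(w³-7w²+3w-21) + (-676w²-2028)
  w³-7w²+3w-21 = (-(1/676)w+7/676)(-676w²-2028) + (0)
Last nonzero remainder: -676w²-2028. Dividing through by -676 gives the monic gcd w²+3.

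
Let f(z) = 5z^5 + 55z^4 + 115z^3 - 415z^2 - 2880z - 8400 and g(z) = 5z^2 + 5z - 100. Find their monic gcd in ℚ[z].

z^2 + z - 20

By polynomial division,
  5z^5 + 55z^4 + 115z^3 - 415z^2 - 2880z - 8400 = (z^3 + 10z^2 + 33z + 84)(5z^2 + 5z - 100) + (0)
Last nonzero remainder: 5z^2 + 5z - 100. Dividing through by 5 gives the monic gcd z^2 + z - 20.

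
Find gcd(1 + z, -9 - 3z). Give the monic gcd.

1

Apply the Euclidean algorithm:
  z + 1 = (-1/3)(-3z - 9) + (-2)
  -3z - 9 = ((3/2)z + 9/2)(-2) + (0)
The last nonzero remainder is the constant -2, so the polynomials are coprime and gcd = 1.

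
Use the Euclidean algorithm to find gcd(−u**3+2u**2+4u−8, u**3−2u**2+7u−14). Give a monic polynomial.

u−2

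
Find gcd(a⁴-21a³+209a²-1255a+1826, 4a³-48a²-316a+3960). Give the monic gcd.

a-11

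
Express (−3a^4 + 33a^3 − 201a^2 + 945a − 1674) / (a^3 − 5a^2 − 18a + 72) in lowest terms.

Repeated division with remainder:
  −3a^4 + 33a^3 − 201a^2 + 945a − 1674 = (−3a + 18)(a^3 − 5a^2 − 18a + 72) + (−165a^2 + 1485a − 2970)
  a^3 − 5a^2 − 18a + 72 = (−(1/165)a − 4/165)(−165a^2 + 1485a − 2970) + (0)
Last nonzero remainder: −165a^2 + 1485a − 2970. Dividing through by −165 gives the monic gcd a^2 − 9a + 18.
Cancel a^2 − 9a + 18 from numerator and denominator to get the reduced form.

(−3a^2 + 6a − 93)/(a + 4)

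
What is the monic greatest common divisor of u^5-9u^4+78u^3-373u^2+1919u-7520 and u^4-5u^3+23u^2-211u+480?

u^3-2u^2+17u-160

Repeated division with remainder:
  u^5-9u^4+78u^3-373u^2+1919u-7520 = (u-4)(u^4-5u^3+23u^2-211u+480) + (35u^3-70u^2+595u-5600)
  u^4-5u^3+23u^2-211u+480 = ((1/35)u-3/35)(35u^3-70u^2+595u-5600) + (0)
Last nonzero remainder: 35u^3-70u^2+595u-5600. Dividing through by 35 gives the monic gcd u^3-2u^2+17u-160.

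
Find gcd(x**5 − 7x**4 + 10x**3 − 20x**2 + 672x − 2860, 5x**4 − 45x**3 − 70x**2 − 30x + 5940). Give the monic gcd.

Apply the Euclidean algorithm:
  x**5 − 7x**4 + 10x**3 − 20x**2 + 672x − 2860 = ((1/5)x + 2/5)(5x**4 − 45x**3 − 70x**2 − 30x + 5940) + (42x**3 + 14x**2 − 504x − 5236)
  5x**4 − 45x**3 − 70x**2 − 30x + 5940 = ((5/42)x − 10/9)(42x**3 + 14x**2 − 504x − 5236) + ((50/9)x**2 + (100/3)x + 1100/9)
  42x**3 + 14x**2 − 504x − 5236 = ((189/25)x − 1071/25)((50/9)x**2 + (100/3)x + 1100/9) + (0)
Last nonzero remainder: (50/9)x**2 + (100/3)x + 1100/9. Dividing through by 50/9 gives the monic gcd x**2 + 6x + 22.

x**2 + 6x + 22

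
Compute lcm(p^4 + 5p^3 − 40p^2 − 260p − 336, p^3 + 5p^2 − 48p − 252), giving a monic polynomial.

By polynomial division,
  p^4 + 5p^3 − 40p^2 − 260p − 336 = (p)(p^3 + 5p^2 − 48p − 252) + (8p^2 − 8p − 336)
  p^3 + 5p^2 − 48p − 252 = ((1/8)p + 3/4)(8p^2 − 8p − 336) + (0)
Last nonzero remainder: 8p^2 − 8p − 336. Dividing through by 8 gives the monic gcd p^2 − p − 42.
Then lcm(f, g) = f·g / gcd(f, g); expanding and making the result monic gives the answer.

p^5 + 11p^4 − 10p^3 − 500p^2 − 1896p − 2016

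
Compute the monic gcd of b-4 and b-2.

1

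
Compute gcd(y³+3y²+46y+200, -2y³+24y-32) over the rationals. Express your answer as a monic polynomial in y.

y+4

By polynomial division,
  y³+3y²+46y+200 = (-1/2)(-2y³+24y-32) + (3y²+58y+184)
  -2y³+24y-32 = (-(2/3)y+116/9)(3y²+58y+184) + (-(5408/9)y-21632/9)
  3y²+58y+184 = (-(27/5408)y-207/2704)(-(5408/9)y-21632/9) + (0)
Last nonzero remainder: -(5408/9)y-21632/9. Dividing through by -5408/9 gives the monic gcd y+4.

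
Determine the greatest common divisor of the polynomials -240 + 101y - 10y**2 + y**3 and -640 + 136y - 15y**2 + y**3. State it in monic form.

80 - 7y + y**2

Euclidean algorithm in ℚ[y]:
  y**3 - 10y**2 + 101y - 240 = (y**3 - 15y**2 + 136y - 640) + (5y**2 - 35y + 400)
  y**3 - 15y**2 + 136y - 640 = ((1/5)y - 8/5)(5y**2 - 35y + 400) + (0)
Last nonzero remainder: 5y**2 - 35y + 400. Dividing through by 5 gives the monic gcd y**2 - 7y + 80.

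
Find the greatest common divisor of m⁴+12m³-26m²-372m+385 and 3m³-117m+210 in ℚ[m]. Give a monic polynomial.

m²+2m-35

Apply the Euclidean algorithm:
  m⁴+12m³-26m²-372m+385 = ((1/3)m+4)(3m³-117m+210) + (13m²+26m-455)
  3m³-117m+210 = ((3/13)m-6/13)(13m²+26m-455) + (0)
Last nonzero remainder: 13m²+26m-455. Dividing through by 13 gives the monic gcd m²+2m-35.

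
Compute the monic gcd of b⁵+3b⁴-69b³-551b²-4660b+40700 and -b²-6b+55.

Apply the Euclidean algorithm:
  b⁵+3b⁴-69b³-551b²-4660b+40700 = (-b³+3b²-4b+740)(-b²-6b+55) + (0)
Last nonzero remainder: -b²-6b+55. Dividing through by -1 gives the monic gcd b²+6b-55.

b²+6b-55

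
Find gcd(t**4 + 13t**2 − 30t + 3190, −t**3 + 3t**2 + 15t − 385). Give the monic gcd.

Euclidean algorithm in ℚ[t]:
  t**4 + 13t**2 − 30t + 3190 = (−t − 3)(−t**3 + 3t**2 + 15t − 385) + (37t**2 − 370t + 2035)
  −t**3 + 3t**2 + 15t − 385 = (−(1/37)t − 7/37)(37t**2 − 370t + 2035) + (0)
Last nonzero remainder: 37t**2 − 370t + 2035. Dividing through by 37 gives the monic gcd t**2 − 10t + 55.

t**2 − 10t + 55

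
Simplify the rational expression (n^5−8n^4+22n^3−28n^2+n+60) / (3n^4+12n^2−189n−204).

By polynomial division,
  n^5−8n^4+22n^3−28n^2+n+60 = ((1/3)n−8/3)(3n^4+12n^2−189n−204) + (18n^3+67n^2−435n−484)
  3n^4+12n^2−189n−204 = ((1/6)n−67/108)(18n^3+67n^2−435n−484) + ((13615/108)n^2−(13615/36)n−13615/27)
  18n^3+67n^2−435n−484 = ((1944/13615)n+13068/13615)((13615/108)n^2−(13615/36)n−13615/27) + (0)
Last nonzero remainder: (13615/108)n^2−(13615/36)n−13615/27. Dividing through by 13615/108 gives the monic gcd n^2−3n−4.
Cancel n^2−3n−4 from numerator and denominator to get the reduced form.

(n^3−5n^2+11n−15)/(3n^2+9n+51)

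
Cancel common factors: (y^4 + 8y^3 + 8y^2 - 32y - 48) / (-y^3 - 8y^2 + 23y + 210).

(-y^3 - 2y^2 + 4y + 8)/(y^2 + 2y - 35)

Repeated division with remainder:
  y^4 + 8y^3 + 8y^2 - 32y - 48 = (-y)(-y^3 - 8y^2 + 23y + 210) + (31y^2 + 178y - 48)
  -y^3 - 8y^2 + 23y + 210 = (-(1/31)y - 70/961)(31y^2 + 178y - 48) + ((33075/961)y + 198450/961)
  31y^2 + 178y - 48 = ((29791/33075)y - 7688/33075)((33075/961)y + 198450/961) + (0)
Last nonzero remainder: (33075/961)y + 198450/961. Dividing through by 33075/961 gives the monic gcd y + 6.
Cancel y + 6 from numerator and denominator to get the reduced form.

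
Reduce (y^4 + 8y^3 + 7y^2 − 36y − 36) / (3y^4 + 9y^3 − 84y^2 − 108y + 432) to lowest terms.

Repeated division with remainder:
  y^4 + 8y^3 + 7y^2 − 36y − 36 = (1/3)(3y^4 + 9y^3 − 84y^2 − 108y + 432) + (5y^3 + 35y^2 − 180)
  3y^4 + 9y^3 − 84y^2 − 108y + 432 = ((3/5)y − 12/5)(5y^3 + 35y^2 − 180) + (0)
Last nonzero remainder: 5y^3 + 35y^2 − 180. Dividing through by 5 gives the monic gcd y^3 + 7y^2 − 36.
Cancel y^3 + 7y^2 − 36 from numerator and denominator to get the reduced form.

(y + 1)/(3y − 12)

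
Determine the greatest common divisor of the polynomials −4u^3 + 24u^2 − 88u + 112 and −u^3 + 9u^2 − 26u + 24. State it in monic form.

Apply the Euclidean algorithm:
  −4u^3 + 24u^2 − 88u + 112 = (4)(−u^3 + 9u^2 − 26u + 24) + (−12u^2 + 16u + 16)
  −u^3 + 9u^2 − 26u + 24 = ((1/12)u − 23/36)(−12u^2 + 16u + 16) + (−(154/9)u + 308/9)
  −12u^2 + 16u + 16 = ((54/77)u + 36/77)(−(154/9)u + 308/9) + (0)
Last nonzero remainder: −(154/9)u + 308/9. Dividing through by −154/9 gives the monic gcd u − 2.

u − 2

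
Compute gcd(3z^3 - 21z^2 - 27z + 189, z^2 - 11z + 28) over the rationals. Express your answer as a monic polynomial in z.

z - 7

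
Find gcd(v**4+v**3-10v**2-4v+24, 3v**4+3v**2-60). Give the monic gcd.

v**2-4

Apply the Euclidean algorithm:
  v**4+v**3-10v**2-4v+24 = (1/3)(3v**4+3v**2-60) + (v**3-11v**2-4v+44)
  3v**4+3v**2-60 = (3v+33)(v**3-11v**2-4v+44) + (378v**2-1512)
  v**3-11v**2-4v+44 = ((1/378)v-11/378)(378v**2-1512) + (0)
Last nonzero remainder: 378v**2-1512. Dividing through by 378 gives the monic gcd v**2-4.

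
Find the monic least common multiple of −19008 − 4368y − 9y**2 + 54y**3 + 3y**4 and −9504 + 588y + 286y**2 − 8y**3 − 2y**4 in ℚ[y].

38016 + 2400y − 1438y**2 − 111y**3 + 12y**4 + y**5

Euclidean algorithm in ℚ[y]:
  3y**4 + 54y**3 − 9y**2 − 4368y − 19008 = (−3/2)(−2y**4 − 8y**3 + 286y**2 + 588y − 9504) + (42y**3 + 420y**2 − 3486y − 33264)
  −2y**4 − 8y**3 + 286y**2 + 588y − 9504 = (−(1/21)y + 2/7)(42y**3 + 420y**2 − 3486y − 33264) + (0)
Last nonzero remainder: 42y**3 + 420y**2 − 3486y − 33264. Dividing through by 42 gives the monic gcd y**3 + 10y**2 − 83y − 792.
Then lcm(f, g) = f·g / gcd(f, g); expanding and making the result monic gives the answer.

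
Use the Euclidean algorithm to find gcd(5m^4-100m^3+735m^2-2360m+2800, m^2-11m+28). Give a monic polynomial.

m^2-11m+28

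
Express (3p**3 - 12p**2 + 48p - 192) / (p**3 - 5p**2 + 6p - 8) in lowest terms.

Apply the Euclidean algorithm:
  3p**3 - 12p**2 + 48p - 192 = (3)(p**3 - 5p**2 + 6p - 8) + (3p**2 + 30p - 168)
  p**3 - 5p**2 + 6p - 8 = ((1/3)p - 5)(3p**2 + 30p - 168) + (212p - 848)
  3p**2 + 30p - 168 = ((3/212)p + 21/106)(212p - 848) + (0)
Last nonzero remainder: 212p - 848. Dividing through by 212 gives the monic gcd p - 4.
Cancel p - 4 from numerator and denominator to get the reduced form.

(3p**2 + 48)/(p**2 - p + 2)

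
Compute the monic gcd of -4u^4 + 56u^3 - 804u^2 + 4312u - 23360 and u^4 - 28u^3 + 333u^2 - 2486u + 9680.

Euclidean algorithm in ℚ[u]:
  -4u^4 + 56u^3 - 804u^2 + 4312u - 23360 = (-4)(u^4 - 28u^3 + 333u^2 - 2486u + 9680) + (-56u^3 + 528u^2 - 5632u + 15360)
  u^4 - 28u^3 + 333u^2 - 2486u + 9680 = (-(1/56)u + 65/196)(-56u^3 + 528u^2 - 5632u + 15360) + ((2809/49)u^2 - (16854/49)u + 224720/49)
  -56u^3 + 528u^2 - 5632u + 15360 = (-(2744/2809)u + 9408/2809)((2809/49)u^2 - (16854/49)u + 224720/49) + (0)
Last nonzero remainder: (2809/49)u^2 - (16854/49)u + 224720/49. Dividing through by 2809/49 gives the monic gcd u^2 - 6u + 80.

u^2 - 6u + 80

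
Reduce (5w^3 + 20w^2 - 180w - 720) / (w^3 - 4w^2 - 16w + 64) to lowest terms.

(5w^2 - 180)/(w^2 - 8w + 16)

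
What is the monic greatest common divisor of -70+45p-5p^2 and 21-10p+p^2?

Repeated division with remainder:
  -5p^2+45p-70 = (-5)(p^2-10p+21) + (-5p+35)
  p^2-10p+21 = (-(1/5)p+3/5)(-5p+35) + (0)
Last nonzero remainder: -5p+35. Dividing through by -5 gives the monic gcd p-7.

-7+p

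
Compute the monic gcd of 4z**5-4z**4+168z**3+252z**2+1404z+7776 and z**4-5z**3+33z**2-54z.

z**2-3z+27

By polynomial division,
  4z**5-4z**4+168z**3+252z**2+1404z+7776 = (4z+16)(z**4-5z**3+33z**2-54z) + (116z**3-60z**2+2268z+7776)
  z**4-5z**3+33z**2-54z = ((1/116)z-65/1682)(116z**3-60z**2+2268z+7776) + ((9360/841)z**2-(28080/841)z+252720/841)
  116z**3-60z**2+2268z+7776 = ((24389/2340)z+1682/65)((9360/841)z**2-(28080/841)z+252720/841) + (0)
Last nonzero remainder: (9360/841)z**2-(28080/841)z+252720/841. Dividing through by 9360/841 gives the monic gcd z**2-3z+27.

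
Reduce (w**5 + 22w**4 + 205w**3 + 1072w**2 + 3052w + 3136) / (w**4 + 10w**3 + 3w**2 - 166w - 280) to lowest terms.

By polynomial division,
  w**5 + 22w**4 + 205w**3 + 1072w**2 + 3052w + 3136 = (w + 12)(w**4 + 10w**3 + 3w**2 - 166w - 280) + (82w**3 + 1202w**2 + 5324w + 6496)
  w**4 + 10w**3 + 3w**2 - 166w - 280 = ((1/82)w - 191/3362)(82w**3 + 1202w**2 + 5324w + 6496) + ((10692/1681)w**2 + (96228/1681)w + 149688/1681)
  82w**3 + 1202w**2 + 5324w + 6496 = ((68921/5346)w + 194996/2673)((10692/1681)w**2 + (96228/1681)w + 149688/1681) + (0)
Last nonzero remainder: (10692/1681)w**2 + (96228/1681)w + 149688/1681. Dividing through by 10692/1681 gives the monic gcd w**2 + 9w + 14.
Cancel w**2 + 9w + 14 from numerator and denominator to get the reduced form.

(w**3 + 13w**2 + 74w + 224)/(w**2 + w - 20)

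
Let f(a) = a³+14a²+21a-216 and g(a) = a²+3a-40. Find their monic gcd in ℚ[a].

a+8

Apply the Euclidean algorithm:
  a³+14a²+21a-216 = (a+11)(a²+3a-40) + (28a+224)
  a²+3a-40 = ((1/28)a-5/28)(28a+224) + (0)
Last nonzero remainder: 28a+224. Dividing through by 28 gives the monic gcd a+8.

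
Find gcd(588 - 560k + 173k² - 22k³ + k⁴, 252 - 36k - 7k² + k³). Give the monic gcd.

42 - 13k + k²

Euclidean algorithm in ℚ[k]:
  k⁴ - 22k³ + 173k² - 560k + 588 = (k - 15)(k³ - 7k² - 36k + 252) + (104k² - 1352k + 4368)
  k³ - 7k² - 36k + 252 = ((1/104)k + 3/52)(104k² - 1352k + 4368) + (0)
Last nonzero remainder: 104k² - 1352k + 4368. Dividing through by 104 gives the monic gcd k² - 13k + 42.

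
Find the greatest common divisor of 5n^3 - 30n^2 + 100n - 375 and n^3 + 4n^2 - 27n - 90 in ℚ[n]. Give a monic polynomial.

Euclidean algorithm in ℚ[n]:
  5n^3 - 30n^2 + 100n - 375 = (5)(n^3 + 4n^2 - 27n - 90) + (-50n^2 + 235n + 75)
  n^3 + 4n^2 - 27n - 90 = (-(1/50)n - 87/500)(-50n^2 + 235n + 75) + ((1539/100)n - 1539/20)
  -50n^2 + 235n + 75 = (-(5000/1539)n - 500/513)((1539/100)n - 1539/20) + (0)
Last nonzero remainder: (1539/100)n - 1539/20. Dividing through by 1539/100 gives the monic gcd n - 5.

n - 5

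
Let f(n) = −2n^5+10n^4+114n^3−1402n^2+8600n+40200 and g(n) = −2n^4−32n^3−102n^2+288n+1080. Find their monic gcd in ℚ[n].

Repeated division with remainder:
  −2n^5+10n^4+114n^3−1402n^2+8600n+40200 = (n−21)(−2n^4−32n^3−102n^2+288n+1080) + (−456n^3−3832n^2+13568n+62880)
  −2n^4−32n^3−102n^2+288n+1080 = ((1/228)n+433/12996)(−456n^3−3832n^2+13568n+62880) + (−(109928/3249)n^2−(1429064/3249)n−1099280/1083)
  −456n^3−3832n^2+13568n+62880 = ((185193/13741)n−851238/13741)(−(109928/3249)n^2−(1429064/3249)n−1099280/1083) + (0)
Last nonzero remainder: −(109928/3249)n^2−(1429064/3249)n−1099280/1083. Dividing through by −109928/3249 gives the monic gcd n^2+13n+30.

n^2+13n+30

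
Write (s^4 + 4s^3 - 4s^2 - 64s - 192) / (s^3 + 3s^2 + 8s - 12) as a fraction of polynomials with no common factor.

(s^2 - 16)/(s - 1)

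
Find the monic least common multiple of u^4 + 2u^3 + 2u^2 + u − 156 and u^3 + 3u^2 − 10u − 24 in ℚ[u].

Apply the Euclidean algorithm:
  u^4 + 2u^3 + 2u^2 + u − 156 = (u − 1)(u^3 + 3u^2 − 10u − 24) + (15u^2 + 15u − 180)
  u^3 + 3u^2 − 10u − 24 = ((1/15)u + 2/15)(15u^2 + 15u − 180) + (0)
Last nonzero remainder: 15u^2 + 15u − 180. Dividing through by 15 gives the monic gcd u^2 + u − 12.
Then lcm(f, g) = f·g / gcd(f, g); expanding and making the result monic gives the answer.

u^5 + 4u^4 + 6u^3 + 5u^2 − 154u − 312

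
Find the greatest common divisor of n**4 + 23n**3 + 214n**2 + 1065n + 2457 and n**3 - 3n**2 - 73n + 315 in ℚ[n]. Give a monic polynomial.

n + 9

Apply the Euclidean algorithm:
  n**4 + 23n**3 + 214n**2 + 1065n + 2457 = (n + 26)(n**3 - 3n**2 - 73n + 315) + (365n**2 + 2648n - 5733)
  n**3 - 3n**2 - 73n + 315 = ((1/365)n - 3743/133225)(365n**2 + 2648n - 5733) + ((2278584/133225)n + 20507256/133225)
  365n**2 + 2648n - 5733 = ((48627125/2278584)n - 12123475/325512)((2278584/133225)n + 20507256/133225) + (0)
Last nonzero remainder: (2278584/133225)n + 20507256/133225. Dividing through by 2278584/133225 gives the monic gcd n + 9.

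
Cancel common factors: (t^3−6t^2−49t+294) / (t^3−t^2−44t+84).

Euclidean algorithm in ℚ[t]:
  t^3−6t^2−49t+294 = (t^3−t^2−44t+84) + (−5t^2−5t+210)
  t^3−t^2−44t+84 = (−(1/5)t+2/5)(−5t^2−5t+210) + (0)
Last nonzero remainder: −5t^2−5t+210. Dividing through by −5 gives the monic gcd t^2+t−42.
Cancel t^2+t−42 from numerator and denominator to get the reduced form.

(t−7)/(t−2)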